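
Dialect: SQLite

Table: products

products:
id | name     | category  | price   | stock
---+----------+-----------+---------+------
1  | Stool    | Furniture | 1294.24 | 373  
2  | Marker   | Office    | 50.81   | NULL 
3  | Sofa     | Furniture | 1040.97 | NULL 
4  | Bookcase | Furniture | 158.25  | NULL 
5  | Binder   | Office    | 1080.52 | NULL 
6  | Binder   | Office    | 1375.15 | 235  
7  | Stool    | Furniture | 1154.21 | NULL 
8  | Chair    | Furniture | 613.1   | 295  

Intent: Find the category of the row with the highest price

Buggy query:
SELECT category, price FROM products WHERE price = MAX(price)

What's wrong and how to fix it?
Bug: MAX(price) is an aggregate and cannot be used directly in WHERE

Fix: Use a subquery: WHERE price = (SELECT MAX(price) FROM products)

Corrected query:
SELECT category, price FROM products WHERE price = (SELECT MAX(price) FROM products)

Result:
category | price  
---------+--------
Office   | 1375.15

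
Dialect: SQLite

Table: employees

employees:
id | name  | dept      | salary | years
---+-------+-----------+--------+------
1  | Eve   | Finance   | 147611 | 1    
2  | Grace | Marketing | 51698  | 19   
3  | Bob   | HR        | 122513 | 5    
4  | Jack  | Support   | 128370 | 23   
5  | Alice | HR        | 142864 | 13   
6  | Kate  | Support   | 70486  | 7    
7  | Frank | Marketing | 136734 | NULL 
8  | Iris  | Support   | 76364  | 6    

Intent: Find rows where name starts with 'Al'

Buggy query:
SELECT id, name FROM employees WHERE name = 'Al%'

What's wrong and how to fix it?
Bug: Wildcards only work with LIKE; '=' treats '%' as a literal character

Fix: Replace '=' with LIKE so 'Al%' is treated as a pattern

Corrected query:
SELECT id, name FROM employees WHERE name LIKE 'Al%'

Result:
id | name 
---+------
5  | Alice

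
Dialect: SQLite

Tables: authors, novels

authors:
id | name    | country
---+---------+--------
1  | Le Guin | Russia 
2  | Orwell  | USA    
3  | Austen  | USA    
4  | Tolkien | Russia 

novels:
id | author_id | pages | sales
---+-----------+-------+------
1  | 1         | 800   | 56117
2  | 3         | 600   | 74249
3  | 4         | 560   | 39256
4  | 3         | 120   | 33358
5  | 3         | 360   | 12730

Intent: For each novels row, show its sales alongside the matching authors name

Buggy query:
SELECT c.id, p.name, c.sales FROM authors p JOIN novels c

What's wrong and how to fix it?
Bug: JOIN with no ON clause produces a cartesian product; every novels row pairs with every authors row

Fix: Specify the join condition linking the foreign key to the parent id

Corrected query:
SELECT c.id, p.name, c.sales FROM authors p JOIN novels c ON c.author_id = p.id

Result:
id | name    | sales
---+---------+------
1  | Le Guin | 56117
2  | Austen  | 74249
3  | Tolkien | 39256
4  | Austen  | 33358
5  | Austen  | 12730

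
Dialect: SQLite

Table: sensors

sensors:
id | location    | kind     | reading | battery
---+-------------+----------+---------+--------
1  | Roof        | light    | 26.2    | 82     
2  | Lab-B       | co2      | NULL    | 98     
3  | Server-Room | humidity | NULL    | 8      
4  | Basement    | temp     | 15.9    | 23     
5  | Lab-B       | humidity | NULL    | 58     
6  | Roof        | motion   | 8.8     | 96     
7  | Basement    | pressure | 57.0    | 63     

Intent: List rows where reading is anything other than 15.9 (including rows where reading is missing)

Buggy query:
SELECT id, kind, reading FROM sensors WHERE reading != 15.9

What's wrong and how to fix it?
Bug: Inequality against NULL is unknown, not true; rows with NULL are dropped

Fix: Handle NULL separately with IS NULL alongside the inequality

Corrected query:
SELECT id, kind, reading FROM sensors WHERE reading != 15.9 OR reading IS NULL

Result:
id | kind     | reading
---+----------+--------
1  | light    | 26.2   
2  | co2      | NULL   
3  | humidity | NULL   
5  | humidity | NULL   
6  | motion   | 8.8    
7  | pressure | 57     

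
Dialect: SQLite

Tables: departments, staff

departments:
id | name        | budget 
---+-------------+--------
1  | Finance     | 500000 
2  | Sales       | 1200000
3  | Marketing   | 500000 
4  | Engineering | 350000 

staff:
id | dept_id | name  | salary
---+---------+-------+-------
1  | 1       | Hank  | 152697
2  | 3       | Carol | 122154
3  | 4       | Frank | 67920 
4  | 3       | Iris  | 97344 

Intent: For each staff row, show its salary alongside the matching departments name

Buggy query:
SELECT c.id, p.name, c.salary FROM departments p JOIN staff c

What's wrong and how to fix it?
Bug: JOIN with no ON clause produces a cartesian product; every staff row pairs with every departments row

Fix: Add ON c.dept_id = p.id to the JOIN

Corrected query:
SELECT c.id, p.name, c.salary FROM departments p JOIN staff c ON c.dept_id = p.id

Result:
id | name        | salary
---+-------------+-------
1  | Finance     | 152697
2  | Marketing   | 122154
3  | Engineering | 67920 
4  | Marketing   | 97344 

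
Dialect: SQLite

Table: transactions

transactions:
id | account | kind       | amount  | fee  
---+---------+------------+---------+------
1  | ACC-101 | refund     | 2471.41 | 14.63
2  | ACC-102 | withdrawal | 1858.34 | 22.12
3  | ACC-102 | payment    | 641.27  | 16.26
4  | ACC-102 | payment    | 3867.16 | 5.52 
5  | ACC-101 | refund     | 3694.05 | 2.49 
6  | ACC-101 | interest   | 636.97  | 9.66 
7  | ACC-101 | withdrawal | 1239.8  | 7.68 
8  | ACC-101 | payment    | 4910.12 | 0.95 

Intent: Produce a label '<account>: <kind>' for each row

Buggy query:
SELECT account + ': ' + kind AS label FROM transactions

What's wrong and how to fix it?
Bug: '+' is numeric addition; on text columns SQLite converts them to 0 instead of concatenating

Fix: Replace + with || to concatenate text

Corrected query:
SELECT account || ': ' || kind AS label FROM transactions

Result:
label              
-------------------
ACC-101: refund    
ACC-102: withdrawal
ACC-102: payment   
ACC-102: payment   
ACC-101: refund    
ACC-101: interest  
ACC-101: withdrawal
ACC-101: payment   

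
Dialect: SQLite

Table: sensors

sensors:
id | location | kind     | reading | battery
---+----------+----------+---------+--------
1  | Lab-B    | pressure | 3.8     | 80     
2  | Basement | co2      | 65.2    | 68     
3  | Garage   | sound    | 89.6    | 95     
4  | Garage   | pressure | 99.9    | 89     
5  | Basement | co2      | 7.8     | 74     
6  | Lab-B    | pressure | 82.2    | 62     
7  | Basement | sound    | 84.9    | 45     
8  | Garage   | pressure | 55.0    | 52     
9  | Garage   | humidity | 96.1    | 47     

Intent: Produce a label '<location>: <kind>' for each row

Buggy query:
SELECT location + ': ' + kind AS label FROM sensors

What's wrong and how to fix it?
Bug: '+' is numeric addition; on text columns SQLite converts them to 0 instead of concatenating

Fix: Use the || operator for string concatenation

Corrected query:
SELECT location || ': ' || kind AS label FROM sensors

Result:
label           
----------------
Lab-B: pressure 
Basement: co2   
Garage: sound   
Garage: pressure
Basement: co2   
Lab-B: pressure 
Basement: sound 
Garage: pressure
Garage: humidity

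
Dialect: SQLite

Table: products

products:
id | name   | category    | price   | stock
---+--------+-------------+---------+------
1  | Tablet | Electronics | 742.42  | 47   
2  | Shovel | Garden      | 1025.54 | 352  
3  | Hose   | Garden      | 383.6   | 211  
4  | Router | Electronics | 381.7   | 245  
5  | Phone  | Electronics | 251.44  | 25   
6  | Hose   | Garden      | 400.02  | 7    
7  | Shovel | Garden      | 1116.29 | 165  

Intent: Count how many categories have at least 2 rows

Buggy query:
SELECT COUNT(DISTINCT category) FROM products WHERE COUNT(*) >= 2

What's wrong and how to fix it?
Bug: COUNT(*) cannot appear in WHERE; the per-group count doesn't exist yet

Fix: Use a subquery that GROUPs and filters with HAVING, then count its rows

Corrected query:
SELECT COUNT(*) FROM (SELECT category FROM products GROUP BY category HAVING COUNT(*) >= 2)

Result:
COUNT(*)
--------
2       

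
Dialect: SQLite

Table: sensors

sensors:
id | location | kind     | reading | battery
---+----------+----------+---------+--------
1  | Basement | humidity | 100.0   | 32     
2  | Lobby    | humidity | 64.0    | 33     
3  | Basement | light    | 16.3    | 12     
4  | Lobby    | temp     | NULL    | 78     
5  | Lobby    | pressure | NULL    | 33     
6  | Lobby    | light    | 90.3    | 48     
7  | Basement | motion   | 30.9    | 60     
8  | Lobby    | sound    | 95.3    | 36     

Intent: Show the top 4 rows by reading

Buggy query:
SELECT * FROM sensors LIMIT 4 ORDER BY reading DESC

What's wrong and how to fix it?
Bug: ORDER BY cannot follow LIMIT; LIMIT is the final clause

Fix: Swap the clauses: ORDER BY first, then LIMIT

Corrected query:
SELECT * FROM sensors ORDER BY reading DESC LIMIT 4

Result:
id | location | kind     | reading | battery
---+----------+----------+---------+--------
1  | Basement | humidity | 100     | 32     
8  | Lobby    | sound    | 95.3    | 36     
6  | Lobby    | light    | 90.3    | 48     
2  | Lobby    | humidity | 64      | 33     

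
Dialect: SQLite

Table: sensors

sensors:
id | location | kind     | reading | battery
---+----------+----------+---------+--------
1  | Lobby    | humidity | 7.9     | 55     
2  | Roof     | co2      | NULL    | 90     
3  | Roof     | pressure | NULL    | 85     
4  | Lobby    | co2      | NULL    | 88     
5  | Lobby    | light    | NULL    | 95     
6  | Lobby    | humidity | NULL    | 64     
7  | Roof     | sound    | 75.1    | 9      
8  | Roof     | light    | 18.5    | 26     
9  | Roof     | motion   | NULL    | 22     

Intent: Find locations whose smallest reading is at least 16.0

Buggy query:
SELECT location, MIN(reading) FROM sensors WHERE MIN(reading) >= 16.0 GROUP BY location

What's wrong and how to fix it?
Bug: Aggregates like MIN are computed per group after WHERE runs

Fix: Use HAVING for the per-group MIN condition

Corrected query:
SELECT location, MIN(reading) FROM sensors GROUP BY location HAVING MIN(reading) >= 16.0

Result:
location | MIN(reading)
---------+-------------
Roof     | 18.5        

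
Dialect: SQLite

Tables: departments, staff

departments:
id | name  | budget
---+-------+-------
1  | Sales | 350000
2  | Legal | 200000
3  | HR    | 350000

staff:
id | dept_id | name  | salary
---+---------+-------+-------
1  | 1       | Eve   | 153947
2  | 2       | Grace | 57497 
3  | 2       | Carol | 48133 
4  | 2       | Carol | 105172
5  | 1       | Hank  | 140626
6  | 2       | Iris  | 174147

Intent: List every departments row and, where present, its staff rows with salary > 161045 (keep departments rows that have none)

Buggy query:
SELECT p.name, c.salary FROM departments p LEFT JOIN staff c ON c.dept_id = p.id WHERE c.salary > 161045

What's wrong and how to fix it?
Bug: A WHERE condition on the right-hand table after LEFT JOIN drops unmatched parents

Fix: Move the right-table condition into the ON clause so unmatched parents are kept

Corrected query:
SELECT p.name, c.salary FROM departments p LEFT JOIN staff c ON c.dept_id = p.id AND c.salary > 161045

Result:
name  | salary
------+-------
Sales | NULL  
Legal | 174147
HR    | NULL  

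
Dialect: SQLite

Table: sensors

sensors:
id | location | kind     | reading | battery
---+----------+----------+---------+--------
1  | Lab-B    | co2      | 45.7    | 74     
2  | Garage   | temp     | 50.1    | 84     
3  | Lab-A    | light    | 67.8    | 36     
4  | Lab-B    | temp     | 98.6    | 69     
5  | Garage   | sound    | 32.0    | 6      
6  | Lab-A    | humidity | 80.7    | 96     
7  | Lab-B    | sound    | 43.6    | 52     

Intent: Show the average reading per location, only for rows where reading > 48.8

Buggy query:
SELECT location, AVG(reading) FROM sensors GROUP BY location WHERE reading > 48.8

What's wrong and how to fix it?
Bug: WHERE cannot follow GROUP BY

Fix: Move the WHERE clause before GROUP BY

Corrected query:
SELECT location, AVG(reading) FROM sensors WHERE reading > 48.8 GROUP BY location

Result:
location | AVG(reading)
---------+-------------
Garage   | 50.1        
Lab-A    | 74.25       
Lab-B    | 98.6        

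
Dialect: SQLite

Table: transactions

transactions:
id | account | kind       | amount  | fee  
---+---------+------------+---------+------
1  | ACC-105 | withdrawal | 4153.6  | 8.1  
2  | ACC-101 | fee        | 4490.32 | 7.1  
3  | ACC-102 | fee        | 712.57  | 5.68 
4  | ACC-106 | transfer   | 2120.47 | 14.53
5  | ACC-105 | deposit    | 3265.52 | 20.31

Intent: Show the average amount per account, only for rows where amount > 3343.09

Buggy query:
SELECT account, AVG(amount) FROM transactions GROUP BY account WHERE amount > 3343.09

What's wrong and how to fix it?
Bug: WHERE cannot follow GROUP BY

Fix: Move the WHERE clause before GROUP BY

Corrected query:
SELECT account, AVG(amount) FROM transactions WHERE amount > 3343.09 GROUP BY account

Result:
account | AVG(amount)
--------+------------
ACC-101 | 4490.32    
ACC-105 | 4153.6     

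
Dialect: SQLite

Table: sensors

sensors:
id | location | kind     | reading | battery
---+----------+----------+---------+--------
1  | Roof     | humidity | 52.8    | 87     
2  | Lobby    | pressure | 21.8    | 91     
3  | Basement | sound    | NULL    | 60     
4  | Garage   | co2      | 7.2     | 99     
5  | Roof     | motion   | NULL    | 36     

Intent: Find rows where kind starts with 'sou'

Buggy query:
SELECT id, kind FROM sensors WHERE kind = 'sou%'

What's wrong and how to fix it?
Bug: '=' compares the literal string including the % character; pattern matching needs LIKE

Fix: Use LIKE for wildcard pattern matching

Corrected query:
SELECT id, kind FROM sensors WHERE kind LIKE 'sou%'

Result:
id | kind 
---+------
3  | sound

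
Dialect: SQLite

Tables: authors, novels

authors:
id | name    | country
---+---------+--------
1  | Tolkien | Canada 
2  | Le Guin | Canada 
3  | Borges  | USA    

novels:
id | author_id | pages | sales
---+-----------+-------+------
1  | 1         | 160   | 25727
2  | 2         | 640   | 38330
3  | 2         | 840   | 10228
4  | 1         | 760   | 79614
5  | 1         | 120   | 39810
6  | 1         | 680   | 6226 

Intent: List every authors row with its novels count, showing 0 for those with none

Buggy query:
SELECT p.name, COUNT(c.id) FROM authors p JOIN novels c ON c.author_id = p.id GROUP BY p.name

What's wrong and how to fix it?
Bug: An inner join excludes parents with zero children

Fix: Use LEFT JOIN so parents without children still appear (COUNT(c.id) gives 0)

Corrected query:
SELECT p.name, COUNT(c.id) FROM authors p LEFT JOIN novels c ON c.author_id = p.id GROUP BY p.name

Result:
name    | COUNT(c.id)
--------+------------
Borges  | 0          
Le Guin | 2          
Tolkien | 4          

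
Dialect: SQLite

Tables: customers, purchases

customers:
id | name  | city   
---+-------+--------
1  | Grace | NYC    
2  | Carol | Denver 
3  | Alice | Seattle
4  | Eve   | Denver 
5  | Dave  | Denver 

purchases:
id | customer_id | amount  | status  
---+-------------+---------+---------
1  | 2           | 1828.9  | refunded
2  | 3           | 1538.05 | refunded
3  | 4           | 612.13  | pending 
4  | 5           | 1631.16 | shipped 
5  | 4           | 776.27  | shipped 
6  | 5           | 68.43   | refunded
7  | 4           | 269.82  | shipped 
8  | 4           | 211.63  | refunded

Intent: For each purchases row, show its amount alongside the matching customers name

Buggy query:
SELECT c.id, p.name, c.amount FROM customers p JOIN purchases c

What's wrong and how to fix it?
Bug: Missing join condition: each purchases row is matched to all customers rows instead of just its own

Fix: Add ON c.customer_id = p.id to the JOIN

Corrected query:
SELECT c.id, p.name, c.amount FROM customers p JOIN purchases c ON c.customer_id = p.id

Result:
id | name  | amount 
---+-------+--------
1  | Carol | 1828.9 
2  | Alice | 1538.05
3  | Eve   | 612.13 
4  | Dave  | 1631.16
5  | Eve   | 776.27 
6  | Dave  | 68.43  
7  | Eve   | 269.82 
8  | Eve   | 211.63 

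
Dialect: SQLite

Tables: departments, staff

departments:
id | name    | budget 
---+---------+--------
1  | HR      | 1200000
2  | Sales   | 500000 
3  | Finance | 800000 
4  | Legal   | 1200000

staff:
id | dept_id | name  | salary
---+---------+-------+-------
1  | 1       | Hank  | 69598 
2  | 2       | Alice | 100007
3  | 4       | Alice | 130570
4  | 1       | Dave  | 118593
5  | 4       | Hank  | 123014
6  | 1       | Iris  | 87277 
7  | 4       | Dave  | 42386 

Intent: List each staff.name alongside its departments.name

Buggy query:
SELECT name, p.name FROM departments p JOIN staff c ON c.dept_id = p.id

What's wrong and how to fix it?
Bug: Both tables have a 'name' column; the unqualified reference is ambiguous

Fix: Prefix ambiguous columns with the table alias

Corrected query:
SELECT c.name, p.name FROM departments p JOIN staff c ON c.dept_id = p.id

Result:
name  | name 
------+------
Hank  | HR   
Alice | Sales
Alice | Legal
Dave  | HR   
Hank  | Legal
Iris  | HR   
Dave  | Legal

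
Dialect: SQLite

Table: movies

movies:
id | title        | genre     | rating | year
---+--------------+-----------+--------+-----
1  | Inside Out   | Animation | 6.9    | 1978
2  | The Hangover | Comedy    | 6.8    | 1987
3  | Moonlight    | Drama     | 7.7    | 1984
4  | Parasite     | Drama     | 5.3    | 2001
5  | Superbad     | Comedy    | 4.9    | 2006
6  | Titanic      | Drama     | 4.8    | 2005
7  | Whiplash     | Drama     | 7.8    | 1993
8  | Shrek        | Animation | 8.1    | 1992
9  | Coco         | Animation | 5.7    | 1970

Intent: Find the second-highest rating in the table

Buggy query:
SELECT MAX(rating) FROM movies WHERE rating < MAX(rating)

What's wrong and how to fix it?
Bug: The inner MAX is an aggregate inside WHERE, which is not allowed

Fix: Compute the overall MAX in a subquery, then take MAX of rows below it

Corrected query:
SELECT MAX(rating) FROM movies WHERE rating < (SELECT MAX(rating) FROM movies)

Result:
MAX(rating)
-----------
7.8        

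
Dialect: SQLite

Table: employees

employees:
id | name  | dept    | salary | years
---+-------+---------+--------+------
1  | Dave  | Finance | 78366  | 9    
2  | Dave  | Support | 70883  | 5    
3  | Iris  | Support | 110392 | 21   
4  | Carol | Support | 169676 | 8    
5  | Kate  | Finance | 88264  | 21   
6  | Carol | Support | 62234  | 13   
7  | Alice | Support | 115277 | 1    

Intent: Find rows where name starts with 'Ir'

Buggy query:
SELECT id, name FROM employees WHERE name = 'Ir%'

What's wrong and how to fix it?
Bug: '=' compares the literal string including the % character; pattern matching needs LIKE

Fix: Replace '=' with LIKE so 'Ir%' is treated as a pattern

Corrected query:
SELECT id, name FROM employees WHERE name LIKE 'Ir%'

Result:
id | name
---+-----
3  | Iris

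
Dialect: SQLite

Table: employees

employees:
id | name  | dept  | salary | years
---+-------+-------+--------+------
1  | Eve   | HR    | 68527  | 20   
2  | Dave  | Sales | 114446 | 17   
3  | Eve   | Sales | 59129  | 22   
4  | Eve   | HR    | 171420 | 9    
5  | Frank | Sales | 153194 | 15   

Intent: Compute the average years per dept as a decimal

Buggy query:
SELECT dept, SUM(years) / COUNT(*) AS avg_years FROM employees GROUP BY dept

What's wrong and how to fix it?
Bug: Both operands are integers, so '/' performs integer division and truncates

Fix: Cast one side to REAL so the division keeps the fractional part

Corrected query:
SELECT dept, SUM(years) * 1.0 / COUNT(*) AS avg_years FROM employees GROUP BY dept

Result:
dept  | avg_years
------+----------
HR    | 14.5     
Sales | 18       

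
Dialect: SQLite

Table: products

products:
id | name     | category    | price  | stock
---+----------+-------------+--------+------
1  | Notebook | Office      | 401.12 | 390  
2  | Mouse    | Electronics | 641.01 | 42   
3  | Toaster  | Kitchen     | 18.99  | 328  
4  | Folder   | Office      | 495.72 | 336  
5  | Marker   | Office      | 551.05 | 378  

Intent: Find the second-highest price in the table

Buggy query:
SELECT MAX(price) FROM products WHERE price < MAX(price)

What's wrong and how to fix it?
Bug: MAX(price) on the right of the comparison is an aggregate-in-WHERE error

Fix: Put the inner MAX in a scalar subquery

Corrected query:
SELECT MAX(price) FROM products WHERE price < (SELECT MAX(price) FROM products)

Result:
MAX(price)
----------
551.05    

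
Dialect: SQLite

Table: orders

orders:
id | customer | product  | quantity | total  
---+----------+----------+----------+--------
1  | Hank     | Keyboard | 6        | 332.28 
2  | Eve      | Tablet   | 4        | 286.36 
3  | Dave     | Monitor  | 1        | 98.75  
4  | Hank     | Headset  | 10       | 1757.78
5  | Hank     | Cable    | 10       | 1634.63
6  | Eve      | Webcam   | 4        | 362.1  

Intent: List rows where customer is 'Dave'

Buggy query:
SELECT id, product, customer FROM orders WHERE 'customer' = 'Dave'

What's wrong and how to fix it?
Bug: 'customer' in single quotes is a string literal, not the column; the comparison is literal-vs-literal and never true

Fix: Remove the quotes around the column name (or use double quotes for an identifier)

Corrected query:
SELECT id, product, customer FROM orders WHERE customer = 'Dave'

Result:
id | product | customer
---+---------+---------
3  | Monitor | Dave    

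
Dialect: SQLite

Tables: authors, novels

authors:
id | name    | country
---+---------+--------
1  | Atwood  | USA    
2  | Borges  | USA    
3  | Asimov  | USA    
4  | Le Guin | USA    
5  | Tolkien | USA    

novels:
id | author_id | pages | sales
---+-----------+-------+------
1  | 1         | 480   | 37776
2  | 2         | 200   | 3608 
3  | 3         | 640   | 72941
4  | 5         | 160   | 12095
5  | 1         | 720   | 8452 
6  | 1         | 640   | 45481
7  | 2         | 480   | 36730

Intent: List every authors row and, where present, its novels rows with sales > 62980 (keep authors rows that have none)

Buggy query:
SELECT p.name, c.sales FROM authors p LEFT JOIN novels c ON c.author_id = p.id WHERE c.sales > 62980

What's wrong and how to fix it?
Bug: Filtering c.sales in WHERE discards the NULL rows produced by LEFT JOIN, turning it into an inner join

Fix: Put 'c.sales > 62980' in the JOIN's ON clause instead of WHERE

Corrected query:
SELECT p.name, c.sales FROM authors p LEFT JOIN novels c ON c.author_id = p.id AND c.sales > 62980

Result:
name    | sales
--------+------
Atwood  | NULL 
Borges  | NULL 
Asimov  | 72941
Le Guin | NULL 
Tolkien | NULL 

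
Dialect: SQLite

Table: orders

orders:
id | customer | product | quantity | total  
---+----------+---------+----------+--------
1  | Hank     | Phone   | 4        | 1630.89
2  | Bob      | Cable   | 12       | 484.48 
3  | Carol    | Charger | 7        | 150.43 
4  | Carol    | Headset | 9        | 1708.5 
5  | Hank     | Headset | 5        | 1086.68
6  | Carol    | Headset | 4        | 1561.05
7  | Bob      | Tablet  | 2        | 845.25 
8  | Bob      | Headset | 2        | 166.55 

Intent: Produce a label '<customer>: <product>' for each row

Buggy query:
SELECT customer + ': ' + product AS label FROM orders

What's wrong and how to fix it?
Bug: '+' is numeric addition; on text columns SQLite converts them to 0 instead of concatenating

Fix: Replace + with || to concatenate text

Corrected query:
SELECT customer || ': ' || product AS label FROM orders

Result:
label         
--------------
Hank: Phone   
Bob: Cable    
Carol: Charger
Carol: Headset
Hank: Headset 
Carol: Headset
Bob: Tablet   
Bob: Headset  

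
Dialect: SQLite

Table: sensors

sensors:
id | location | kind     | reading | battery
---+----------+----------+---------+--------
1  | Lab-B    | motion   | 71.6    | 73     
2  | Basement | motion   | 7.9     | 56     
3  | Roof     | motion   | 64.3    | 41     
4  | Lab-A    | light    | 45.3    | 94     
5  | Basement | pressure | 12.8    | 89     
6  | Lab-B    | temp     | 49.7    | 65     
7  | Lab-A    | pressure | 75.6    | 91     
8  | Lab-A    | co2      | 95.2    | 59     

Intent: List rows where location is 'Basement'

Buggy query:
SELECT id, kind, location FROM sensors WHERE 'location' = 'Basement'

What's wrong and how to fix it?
Bug: Single quotes denote string literals in SQL; the column name is being compared as a constant string

Fix: Reference the column as location without single quotes

Corrected query:
SELECT id, kind, location FROM sensors WHERE location = 'Basement'

Result:
id | kind     | location
---+----------+---------
2  | motion   | Basement
5  | pressure | Basement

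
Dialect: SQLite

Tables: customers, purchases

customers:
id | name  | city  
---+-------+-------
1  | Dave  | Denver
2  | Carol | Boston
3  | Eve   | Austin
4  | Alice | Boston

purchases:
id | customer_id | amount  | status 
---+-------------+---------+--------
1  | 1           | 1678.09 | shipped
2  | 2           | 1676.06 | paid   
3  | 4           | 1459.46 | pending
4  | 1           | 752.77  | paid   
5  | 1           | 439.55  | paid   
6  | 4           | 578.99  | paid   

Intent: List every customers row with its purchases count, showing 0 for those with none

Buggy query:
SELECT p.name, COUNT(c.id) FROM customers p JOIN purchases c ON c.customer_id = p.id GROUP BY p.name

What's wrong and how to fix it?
Bug: INNER JOIN drops customers rows that have no matching purchases rows

Fix: Switch to LEFT JOIN to retain unmatched parent rows

Corrected query:
SELECT p.name, COUNT(c.id) FROM customers p LEFT JOIN purchases c ON c.customer_id = p.id GROUP BY p.name

Result:
name  | COUNT(c.id)
------+------------
Alice | 2          
Carol | 1          
Dave  | 3          
Eve   | 0          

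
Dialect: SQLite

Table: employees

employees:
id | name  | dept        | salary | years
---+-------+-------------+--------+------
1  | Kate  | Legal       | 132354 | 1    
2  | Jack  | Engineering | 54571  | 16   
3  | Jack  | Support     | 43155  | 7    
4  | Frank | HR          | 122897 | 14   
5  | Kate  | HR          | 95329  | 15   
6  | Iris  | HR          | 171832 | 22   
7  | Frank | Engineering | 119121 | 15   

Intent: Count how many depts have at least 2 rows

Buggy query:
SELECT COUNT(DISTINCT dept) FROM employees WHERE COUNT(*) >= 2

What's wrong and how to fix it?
Bug: WHERE filters individual rows, not groups, so a group-level COUNT is invalid there

Fix: Group first with HAVING COUNT(*) >= 2, then COUNT the resulting groups

Corrected query:
SELECT COUNT(*) FROM (SELECT dept FROM employees GROUP BY dept HAVING COUNT(*) >= 2)

Result:
COUNT(*)
--------
2       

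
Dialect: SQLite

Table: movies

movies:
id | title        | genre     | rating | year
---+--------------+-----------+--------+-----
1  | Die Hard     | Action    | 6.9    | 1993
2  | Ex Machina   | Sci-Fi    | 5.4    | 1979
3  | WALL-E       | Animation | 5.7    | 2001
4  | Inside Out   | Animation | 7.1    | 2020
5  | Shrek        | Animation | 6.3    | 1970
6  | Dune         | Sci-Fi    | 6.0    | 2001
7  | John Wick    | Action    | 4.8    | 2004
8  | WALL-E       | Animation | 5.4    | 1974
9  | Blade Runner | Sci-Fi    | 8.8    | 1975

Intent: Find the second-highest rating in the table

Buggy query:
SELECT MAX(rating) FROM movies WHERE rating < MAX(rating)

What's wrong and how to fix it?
Bug: MAX(rating) on the right of the comparison is an aggregate-in-WHERE error

Fix: Compute the overall MAX in a subquery, then take MAX of rows below it

Corrected query:
SELECT MAX(rating) FROM movies WHERE rating < (SELECT MAX(rating) FROM movies)

Result:
MAX(rating)
-----------
7.1        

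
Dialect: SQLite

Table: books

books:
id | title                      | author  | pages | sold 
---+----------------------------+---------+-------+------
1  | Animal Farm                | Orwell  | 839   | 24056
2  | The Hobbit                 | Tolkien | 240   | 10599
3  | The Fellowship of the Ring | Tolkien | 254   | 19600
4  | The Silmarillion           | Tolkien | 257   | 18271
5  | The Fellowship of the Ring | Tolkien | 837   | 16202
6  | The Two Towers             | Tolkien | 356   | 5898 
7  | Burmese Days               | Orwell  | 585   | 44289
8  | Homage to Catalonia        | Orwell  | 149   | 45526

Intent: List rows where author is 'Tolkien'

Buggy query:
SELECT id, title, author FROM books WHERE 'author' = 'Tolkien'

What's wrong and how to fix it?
Bug: Single quotes denote string literals in SQL; the column name is being compared as a constant string

Fix: Remove the quotes around the column name (or use double quotes for an identifier)

Corrected query:
SELECT id, title, author FROM books WHERE author = 'Tolkien'

Result:
id | title                      | author 
---+----------------------------+--------
2  | The Hobbit                 | Tolkien
3  | The Fellowship of the Ring | Tolkien
4  | The Silmarillion           | Tolkien
5  | The Fellowship of the Ring | Tolkien
6  | The Two Towers             | Tolkien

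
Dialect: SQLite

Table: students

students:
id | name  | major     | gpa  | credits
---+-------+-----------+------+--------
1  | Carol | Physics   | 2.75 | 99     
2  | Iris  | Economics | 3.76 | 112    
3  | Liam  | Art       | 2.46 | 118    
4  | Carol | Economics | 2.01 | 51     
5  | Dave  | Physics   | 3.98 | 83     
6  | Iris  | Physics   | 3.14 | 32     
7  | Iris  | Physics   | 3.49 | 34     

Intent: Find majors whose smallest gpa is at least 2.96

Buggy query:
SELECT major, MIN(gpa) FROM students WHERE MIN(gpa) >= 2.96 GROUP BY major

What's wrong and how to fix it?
Bug: MIN() in WHERE is a misuse of aggregate

Fix: Replace WHERE with HAVING after the GROUP BY

Corrected query:
SELECT major, MIN(gpa) FROM students GROUP BY major HAVING MIN(gpa) >= 2.96

Result:
(no rows)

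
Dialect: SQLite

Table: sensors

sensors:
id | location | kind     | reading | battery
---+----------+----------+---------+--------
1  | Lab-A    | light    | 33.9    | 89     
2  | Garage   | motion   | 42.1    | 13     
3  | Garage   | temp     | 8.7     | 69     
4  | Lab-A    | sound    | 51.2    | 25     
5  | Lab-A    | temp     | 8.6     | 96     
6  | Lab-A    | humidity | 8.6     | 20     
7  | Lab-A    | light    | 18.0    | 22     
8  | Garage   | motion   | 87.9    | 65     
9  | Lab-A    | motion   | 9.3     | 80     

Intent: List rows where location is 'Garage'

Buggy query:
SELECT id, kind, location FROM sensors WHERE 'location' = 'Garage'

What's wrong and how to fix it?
Bug: 'location' in single quotes is a string literal, not the column; the comparison is literal-vs-literal and never true

Fix: Reference the column as location without single quotes

Corrected query:
SELECT id, kind, location FROM sensors WHERE location = 'Garage'

Result:
id | kind   | location
---+--------+---------
2  | motion | Garage  
3  | temp   | Garage  
8  | motion | Garage  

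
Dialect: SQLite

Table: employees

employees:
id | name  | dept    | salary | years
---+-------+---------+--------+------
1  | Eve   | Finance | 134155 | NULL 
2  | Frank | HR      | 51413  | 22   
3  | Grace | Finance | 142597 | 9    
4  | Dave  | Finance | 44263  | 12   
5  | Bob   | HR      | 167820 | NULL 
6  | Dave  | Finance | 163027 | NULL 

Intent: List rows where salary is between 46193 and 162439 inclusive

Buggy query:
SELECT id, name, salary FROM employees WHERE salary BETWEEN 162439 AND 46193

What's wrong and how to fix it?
Bug: BETWEEN expects the lower bound first; with 162439 AND 46193 the range is empty

Fix: Swap the bounds so the smaller value comes first

Corrected query:
SELECT id, name, salary FROM employees WHERE salary BETWEEN 46193 AND 162439

Result:
id | name  | salary
---+-------+-------
1  | Eve   | 134155
2  | Frank | 51413 
3  | Grace | 142597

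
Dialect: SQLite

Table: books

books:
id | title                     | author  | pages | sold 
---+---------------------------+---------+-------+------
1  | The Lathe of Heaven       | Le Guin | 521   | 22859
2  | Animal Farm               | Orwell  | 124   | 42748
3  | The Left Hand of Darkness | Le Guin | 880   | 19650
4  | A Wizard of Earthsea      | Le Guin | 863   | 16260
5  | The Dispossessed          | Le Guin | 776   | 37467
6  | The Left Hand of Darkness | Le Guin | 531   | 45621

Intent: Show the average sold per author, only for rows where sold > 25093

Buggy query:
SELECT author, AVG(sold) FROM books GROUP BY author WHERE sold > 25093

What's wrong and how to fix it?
Bug: Row-level WHERE must come before GROUP BY in the clause order

Fix: Move the WHERE clause before GROUP BY

Corrected query:
SELECT author, AVG(sold) FROM books WHERE sold > 25093 GROUP BY author

Result:
author  | AVG(sold)
--------+----------
Le Guin | 41544    
Orwell  | 42748    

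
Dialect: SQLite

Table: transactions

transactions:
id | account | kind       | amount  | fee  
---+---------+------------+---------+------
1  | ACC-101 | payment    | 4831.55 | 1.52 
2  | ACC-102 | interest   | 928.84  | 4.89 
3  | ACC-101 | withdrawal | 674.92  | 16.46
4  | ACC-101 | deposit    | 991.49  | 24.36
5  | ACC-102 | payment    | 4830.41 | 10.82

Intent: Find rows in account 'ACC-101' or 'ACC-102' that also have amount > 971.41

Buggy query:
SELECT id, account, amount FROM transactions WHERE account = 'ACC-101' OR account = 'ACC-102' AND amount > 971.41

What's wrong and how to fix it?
Bug: Without parentheses, AND is evaluated before OR, so the amount filter only applies to the 'ACC-102' branch

Fix: Add parentheses around the OR so the AND applies to both alternatives

Corrected query:
SELECT id, account, amount FROM transactions WHERE (account = 'ACC-101' OR account = 'ACC-102') AND amount > 971.41

Result:
id | account | amount 
---+---------+--------
1  | ACC-101 | 4831.55
4  | ACC-101 | 991.49 
5  | ACC-102 | 4830.41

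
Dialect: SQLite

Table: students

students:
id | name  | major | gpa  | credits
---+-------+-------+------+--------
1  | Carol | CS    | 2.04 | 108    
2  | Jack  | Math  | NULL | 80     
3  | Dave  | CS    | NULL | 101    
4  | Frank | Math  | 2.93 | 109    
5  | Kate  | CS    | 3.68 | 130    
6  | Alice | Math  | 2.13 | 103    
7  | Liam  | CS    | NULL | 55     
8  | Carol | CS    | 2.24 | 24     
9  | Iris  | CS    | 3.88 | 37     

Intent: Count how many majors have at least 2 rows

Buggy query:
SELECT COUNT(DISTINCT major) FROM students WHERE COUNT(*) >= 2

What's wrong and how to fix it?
Bug: WHERE filters individual rows, not groups, so a group-level COUNT is invalid there

Fix: Group first with HAVING COUNT(*) >= 2, then COUNT the resulting groups

Corrected query:
SELECT COUNT(*) FROM (SELECT major FROM students GROUP BY major HAVING COUNT(*) >= 2)

Result:
COUNT(*)
--------
2       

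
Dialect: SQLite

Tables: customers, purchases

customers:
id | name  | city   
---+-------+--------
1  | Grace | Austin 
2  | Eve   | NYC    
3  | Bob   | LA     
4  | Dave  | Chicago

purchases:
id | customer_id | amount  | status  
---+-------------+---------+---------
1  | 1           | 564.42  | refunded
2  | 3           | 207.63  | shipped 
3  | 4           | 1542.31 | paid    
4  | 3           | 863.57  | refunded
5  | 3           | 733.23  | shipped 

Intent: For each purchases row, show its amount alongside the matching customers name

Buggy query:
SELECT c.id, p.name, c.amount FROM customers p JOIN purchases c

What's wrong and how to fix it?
Bug: Missing join condition: each purchases row is matched to all customers rows instead of just its own

Fix: Add ON c.customer_id = p.id to the JOIN

Corrected query:
SELECT c.id, p.name, c.amount FROM customers p JOIN purchases c ON c.customer_id = p.id

Result:
id | name  | amount 
---+-------+--------
1  | Grace | 564.42 
2  | Bob   | 207.63 
3  | Dave  | 1542.31
4  | Bob   | 863.57 
5  | Bob   | 733.23 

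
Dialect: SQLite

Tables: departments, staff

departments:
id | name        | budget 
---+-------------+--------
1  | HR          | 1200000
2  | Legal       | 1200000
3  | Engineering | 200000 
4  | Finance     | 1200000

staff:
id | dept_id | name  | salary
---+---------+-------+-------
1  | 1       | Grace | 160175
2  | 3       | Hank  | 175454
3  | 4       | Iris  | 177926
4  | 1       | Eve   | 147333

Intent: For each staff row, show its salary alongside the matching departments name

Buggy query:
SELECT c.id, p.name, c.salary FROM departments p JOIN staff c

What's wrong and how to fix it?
Bug: Missing join condition: each staff row is matched to all departments rows instead of just its own

Fix: Specify the join condition linking the foreign key to the parent id

Corrected query:
SELECT c.id, p.name, c.salary FROM departments p JOIN staff c ON c.dept_id = p.id

Result:
id | name        | salary
---+-------------+-------
1  | HR          | 160175
2  | Engineering | 175454
3  | Finance     | 177926
4  | HR          | 147333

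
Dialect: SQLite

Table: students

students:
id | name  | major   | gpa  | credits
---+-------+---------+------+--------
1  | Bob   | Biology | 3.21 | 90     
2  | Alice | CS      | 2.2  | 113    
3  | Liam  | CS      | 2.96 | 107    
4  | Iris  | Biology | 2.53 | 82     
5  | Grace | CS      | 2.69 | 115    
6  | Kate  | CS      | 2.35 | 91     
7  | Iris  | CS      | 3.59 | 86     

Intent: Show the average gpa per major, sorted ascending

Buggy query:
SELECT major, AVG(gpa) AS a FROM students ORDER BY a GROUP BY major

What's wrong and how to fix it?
Bug: ORDER BY appears before GROUP BY; SQL clause order requires GROUP BY first

Fix: Reorder: SELECT … FROM … GROUP BY … ORDER BY …

Corrected query:
SELECT major, AVG(gpa) AS a FROM students GROUP BY major ORDER BY a

Result:
major   | a    
--------+------
CS      | 2.758
Biology | 2.87 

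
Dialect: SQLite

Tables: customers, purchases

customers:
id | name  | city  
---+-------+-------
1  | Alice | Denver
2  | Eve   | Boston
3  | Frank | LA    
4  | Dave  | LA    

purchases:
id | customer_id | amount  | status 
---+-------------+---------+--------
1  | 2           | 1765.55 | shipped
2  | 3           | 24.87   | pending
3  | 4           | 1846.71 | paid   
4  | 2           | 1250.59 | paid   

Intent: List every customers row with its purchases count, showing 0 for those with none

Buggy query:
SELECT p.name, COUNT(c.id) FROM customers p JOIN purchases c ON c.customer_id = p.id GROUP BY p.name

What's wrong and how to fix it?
Bug: An inner join excludes parents with zero children

Fix: Switch to LEFT JOIN to retain unmatched parent rows

Corrected query:
SELECT p.name, COUNT(c.id) FROM customers p LEFT JOIN purchases c ON c.customer_id = p.id GROUP BY p.name

Result:
name  | COUNT(c.id)
------+------------
Alice | 0          
Dave  | 1          
Eve   | 2          
Frank | 1          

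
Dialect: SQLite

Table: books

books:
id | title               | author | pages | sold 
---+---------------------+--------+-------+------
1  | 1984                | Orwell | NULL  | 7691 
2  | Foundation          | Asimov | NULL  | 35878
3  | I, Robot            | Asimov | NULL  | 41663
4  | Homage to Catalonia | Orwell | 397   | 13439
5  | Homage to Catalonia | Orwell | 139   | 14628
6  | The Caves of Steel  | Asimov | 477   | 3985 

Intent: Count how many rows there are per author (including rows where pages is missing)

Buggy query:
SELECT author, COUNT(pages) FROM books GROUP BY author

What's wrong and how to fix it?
Bug: COUNT(pages) skips NULLs, so groups with missing pages are undercounted

Fix: Use COUNT(*) to count all rows regardless of NULL

Corrected query:
SELECT author, COUNT(*) FROM books GROUP BY author

Result:
author | COUNT(*)
-------+---------
Asimov | 3       
Orwell | 3       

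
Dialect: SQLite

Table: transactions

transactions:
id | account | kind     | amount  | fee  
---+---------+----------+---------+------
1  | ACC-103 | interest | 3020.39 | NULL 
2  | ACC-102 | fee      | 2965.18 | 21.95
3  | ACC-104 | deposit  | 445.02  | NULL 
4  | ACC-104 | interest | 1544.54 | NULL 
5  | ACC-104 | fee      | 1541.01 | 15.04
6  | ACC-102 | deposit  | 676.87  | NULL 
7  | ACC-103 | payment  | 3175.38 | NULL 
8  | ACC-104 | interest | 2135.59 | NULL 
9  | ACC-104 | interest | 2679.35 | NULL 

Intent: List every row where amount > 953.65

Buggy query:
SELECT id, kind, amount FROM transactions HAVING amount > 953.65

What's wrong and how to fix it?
Bug: HAVING filters the output of aggregation, but this query has no GROUP BY and no aggregate functions, so SQLite rejects it (HAVING clause on a non-aggregate query); the condition here is per row

Fix: Replace HAVING with WHERE since the condition applies to individual rows

Corrected query:
SELECT id, kind, amount FROM transactions WHERE amount > 953.65

Result:
id | kind     | amount 
---+----------+--------
1  | interest | 3020.39
2  | fee      | 2965.18
4  | interest | 1544.54
5  | fee      | 1541.01
7  | payment  | 3175.38
8  | interest | 2135.59
9  | interest | 2679.35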